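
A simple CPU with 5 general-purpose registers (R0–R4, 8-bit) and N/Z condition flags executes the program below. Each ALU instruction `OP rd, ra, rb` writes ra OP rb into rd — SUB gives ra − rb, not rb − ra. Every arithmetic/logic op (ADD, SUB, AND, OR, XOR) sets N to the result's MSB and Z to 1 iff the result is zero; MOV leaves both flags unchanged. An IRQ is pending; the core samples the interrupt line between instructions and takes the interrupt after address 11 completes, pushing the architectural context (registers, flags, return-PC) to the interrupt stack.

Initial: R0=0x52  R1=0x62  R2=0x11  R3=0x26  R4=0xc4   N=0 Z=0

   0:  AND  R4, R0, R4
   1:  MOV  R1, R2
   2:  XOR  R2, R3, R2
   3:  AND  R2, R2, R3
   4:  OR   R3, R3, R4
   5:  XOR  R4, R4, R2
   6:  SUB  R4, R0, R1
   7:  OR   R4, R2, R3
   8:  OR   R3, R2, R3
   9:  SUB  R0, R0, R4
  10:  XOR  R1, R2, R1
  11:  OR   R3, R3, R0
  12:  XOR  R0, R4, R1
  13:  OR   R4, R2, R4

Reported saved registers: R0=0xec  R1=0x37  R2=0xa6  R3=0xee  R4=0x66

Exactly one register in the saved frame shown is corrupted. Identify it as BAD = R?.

after  0: R0=0x52 R1=0x62 R2=0x11 R3=0x26 R4=0x40  N=0 Z=0
after  1: R0=0x52 R1=0x11 R2=0x11 R3=0x26 R4=0x40  N=0 Z=0
after  2: R0=0x52 R1=0x11 R2=0x37 R3=0x26 R4=0x40  N=0 Z=0
after  3: R0=0x52 R1=0x11 R2=0x26 R3=0x26 R4=0x40  N=0 Z=0
after  4: R0=0x52 R1=0x11 R2=0x26 R3=0x66 R4=0x40  N=0 Z=0
after  5: R0=0x52 R1=0x11 R2=0x26 R3=0x66 R4=0x66  N=0 Z=0
after  6: R0=0x52 R1=0x11 R2=0x26 R3=0x66 R4=0x41  N=0 Z=0
after  7: R0=0x52 R1=0x11 R2=0x26 R3=0x66 R4=0x66  N=0 Z=0
after  8: R0=0x52 R1=0x11 R2=0x26 R3=0x66 R4=0x66  N=0 Z=0
after  9: R0=0xec R1=0x11 R2=0x26 R3=0x66 R4=0x66  N=1 Z=0
after 10: R0=0xec R1=0x37 R2=0x26 R3=0x66 R4=0x66  N=0 Z=0
after 11: R0=0xec R1=0x37 R2=0x26 R3=0xee R4=0x66  N=1 Z=0
-- IRQ taken; context saved, return-PC = 12 --
mismatch: R2: reported 0xa6 vs actual 0x26

BAD = R2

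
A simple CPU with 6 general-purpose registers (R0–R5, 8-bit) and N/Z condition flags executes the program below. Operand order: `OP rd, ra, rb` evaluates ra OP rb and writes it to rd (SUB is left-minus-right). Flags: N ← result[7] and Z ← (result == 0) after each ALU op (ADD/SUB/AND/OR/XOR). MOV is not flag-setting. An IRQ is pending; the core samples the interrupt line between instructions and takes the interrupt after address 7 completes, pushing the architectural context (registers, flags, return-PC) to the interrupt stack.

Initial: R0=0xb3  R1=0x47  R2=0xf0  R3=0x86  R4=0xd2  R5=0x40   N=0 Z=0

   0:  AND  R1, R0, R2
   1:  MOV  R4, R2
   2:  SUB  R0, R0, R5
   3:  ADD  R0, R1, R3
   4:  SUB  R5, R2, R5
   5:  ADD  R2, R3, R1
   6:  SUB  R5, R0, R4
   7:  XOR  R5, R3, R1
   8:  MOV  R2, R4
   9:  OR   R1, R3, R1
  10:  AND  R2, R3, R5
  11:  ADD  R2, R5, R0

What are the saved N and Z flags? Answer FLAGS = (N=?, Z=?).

after  0: R0=0xb3 R1=0xb0 R2=0xf0 R3=0x86 R4=0xd2 R5=0x40  N=1 Z=0
after  1: R0=0xb3 R1=0xb0 R2=0xf0 R3=0x86 R4=0xf0 R5=0x40  N=1 Z=0
after  2: R0=0x73 R1=0xb0 R2=0xf0 R3=0x86 R4=0xf0 R5=0x40  N=0 Z=0
after  3: R0=0x36 R1=0xb0 R2=0xf0 R3=0x86 R4=0xf0 R5=0x40  N=0 Z=0
after  4: R0=0x36 R1=0xb0 R2=0xf0 R3=0x86 R4=0xf0 R5=0xb0  N=1 Z=0
after  5: R0=0x36 R1=0xb0 R2=0x36 R3=0x86 R4=0xf0 R5=0xb0  N=0 Z=0
after  6: R0=0x36 R1=0xb0 R2=0x36 R3=0x86 R4=0xf0 R5=0x46  N=0 Z=0
after  7: R0=0x36 R1=0xb0 R2=0x36 R3=0x86 R4=0xf0 R5=0x36  N=0 Z=0
-- IRQ taken; context saved, return-PC = 8 --

FLAGS = (N=0, Z=0)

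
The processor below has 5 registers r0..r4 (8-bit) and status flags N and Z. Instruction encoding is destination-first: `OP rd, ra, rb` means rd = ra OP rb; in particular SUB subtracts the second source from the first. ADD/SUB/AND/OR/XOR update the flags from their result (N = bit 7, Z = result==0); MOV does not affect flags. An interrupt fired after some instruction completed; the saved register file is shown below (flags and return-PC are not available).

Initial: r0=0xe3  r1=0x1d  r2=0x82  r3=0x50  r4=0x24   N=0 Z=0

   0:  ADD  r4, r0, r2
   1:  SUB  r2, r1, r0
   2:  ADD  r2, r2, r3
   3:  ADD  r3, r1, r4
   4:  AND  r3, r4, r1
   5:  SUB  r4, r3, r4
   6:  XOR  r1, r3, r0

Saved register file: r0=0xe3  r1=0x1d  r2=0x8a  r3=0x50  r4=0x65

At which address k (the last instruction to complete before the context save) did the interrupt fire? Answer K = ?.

after  0: r0=0xe3 r1=0x1d r2=0x82 r3=0x50 r4=0x65  N=0 Z=0
after  1: r0=0xe3 r1=0x1d r2=0x3a r3=0x50 r4=0x65  N=0 Z=0
after  2: r0=0xe3 r1=0x1d r2=0x8a r3=0x50 r4=0x65  N=1 Z=0
-- IRQ taken; context saved, return-PC = 3 --

K = 2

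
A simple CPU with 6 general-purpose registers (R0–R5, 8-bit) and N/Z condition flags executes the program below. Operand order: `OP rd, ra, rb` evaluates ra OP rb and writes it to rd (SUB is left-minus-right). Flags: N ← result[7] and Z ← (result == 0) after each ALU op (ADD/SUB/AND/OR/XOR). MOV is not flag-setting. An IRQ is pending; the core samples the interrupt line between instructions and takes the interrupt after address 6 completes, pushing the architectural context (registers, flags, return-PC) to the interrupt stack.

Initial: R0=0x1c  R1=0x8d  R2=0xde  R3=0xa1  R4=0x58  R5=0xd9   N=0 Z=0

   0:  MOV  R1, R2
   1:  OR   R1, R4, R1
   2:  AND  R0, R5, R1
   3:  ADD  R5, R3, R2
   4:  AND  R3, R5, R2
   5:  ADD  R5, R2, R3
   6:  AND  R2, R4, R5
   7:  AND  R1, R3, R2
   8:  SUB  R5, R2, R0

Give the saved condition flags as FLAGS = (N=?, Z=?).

FLAGS = (N=0, Z=0)

after  0: R0=0x1c R1=0xde R2=0xde R3=0xa1 R4=0x58 R5=0xd9  N=0 Z=0
after  1: R0=0x1c R1=0xde R2=0xde R3=0xa1 R4=0x58 R5=0xd9  N=1 Z=0
after  2: R0=0xd8 R1=0xde R2=0xde R3=0xa1 R4=0x58 R5=0xd9  N=1 Z=0
after  3: R0=0xd8 R1=0xde R2=0xde R3=0xa1 R4=0x58 R5=0x7f  N=0 Z=0
after  4: R0=0xd8 R1=0xde R2=0xde R3=0x5e R4=0x58 R5=0x7f  N=0 Z=0
after  5: R0=0xd8 R1=0xde R2=0xde R3=0x5e R4=0x58 R5=0x3c  N=0 Z=0
after  6: R0=0xd8 R1=0xde R2=0x18 R3=0x5e R4=0x58 R5=0x3c  N=0 Z=0
-- IRQ taken; context saved, return-PC = 7 --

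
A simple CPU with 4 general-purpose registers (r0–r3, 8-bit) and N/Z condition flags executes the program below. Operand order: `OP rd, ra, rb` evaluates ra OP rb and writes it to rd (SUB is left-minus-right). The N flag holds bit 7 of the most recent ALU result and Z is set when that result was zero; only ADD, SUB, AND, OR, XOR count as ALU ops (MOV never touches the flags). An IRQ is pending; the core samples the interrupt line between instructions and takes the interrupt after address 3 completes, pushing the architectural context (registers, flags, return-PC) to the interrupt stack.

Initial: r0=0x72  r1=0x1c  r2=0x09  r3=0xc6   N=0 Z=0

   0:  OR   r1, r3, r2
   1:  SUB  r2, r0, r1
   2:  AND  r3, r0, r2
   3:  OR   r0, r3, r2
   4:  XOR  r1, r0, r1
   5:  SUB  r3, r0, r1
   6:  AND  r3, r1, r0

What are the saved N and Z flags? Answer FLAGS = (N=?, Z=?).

after  0: r0=0x72 r1=0xcf r2=0x09 r3=0xc6  N=1 Z=0
after  1: r0=0x72 r1=0xcf r2=0xa3 r3=0xc6  N=1 Z=0
after  2: r0=0x72 r1=0xcf r2=0xa3 r3=0x22  N=0 Z=0
after  3: r0=0xa3 r1=0xcf r2=0xa3 r3=0x22  N=1 Z=0
-- IRQ taken; context saved, return-PC = 4 --

FLAGS = (N=1, Z=0)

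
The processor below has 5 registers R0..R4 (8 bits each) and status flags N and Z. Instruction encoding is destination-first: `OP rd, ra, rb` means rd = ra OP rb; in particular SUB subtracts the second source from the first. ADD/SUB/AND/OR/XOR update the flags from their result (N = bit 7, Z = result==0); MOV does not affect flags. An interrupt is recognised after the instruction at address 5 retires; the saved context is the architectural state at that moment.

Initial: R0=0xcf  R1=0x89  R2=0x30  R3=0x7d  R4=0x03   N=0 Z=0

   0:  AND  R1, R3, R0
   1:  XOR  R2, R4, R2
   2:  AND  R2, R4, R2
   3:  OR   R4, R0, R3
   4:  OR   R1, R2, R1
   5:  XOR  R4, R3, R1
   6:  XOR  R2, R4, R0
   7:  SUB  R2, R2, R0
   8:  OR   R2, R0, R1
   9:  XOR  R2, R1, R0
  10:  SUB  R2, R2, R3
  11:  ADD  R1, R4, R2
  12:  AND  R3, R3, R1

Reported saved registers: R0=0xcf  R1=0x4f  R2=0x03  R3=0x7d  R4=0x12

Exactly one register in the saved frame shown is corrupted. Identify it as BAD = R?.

BAD = R4

after  0: R0=0xcf R1=0x4d R2=0x30 R3=0x7d R4=0x03  N=0 Z=0
after  1: R0=0xcf R1=0x4d R2=0x33 R3=0x7d R4=0x03  N=0 Z=0
after  2: R0=0xcf R1=0x4d R2=0x03 R3=0x7d R4=0x03  N=0 Z=0
after  3: R0=0xcf R1=0x4d R2=0x03 R3=0x7d R4=0xff  N=1 Z=0
after  4: R0=0xcf R1=0x4f R2=0x03 R3=0x7d R4=0xff  N=0 Z=0
after  5: R0=0xcf R1=0x4f R2=0x03 R3=0x7d R4=0x32  N=0 Z=0
-- IRQ taken; context saved, return-PC = 6 --
mismatch: R4: reported 0x12 vs actual 0x32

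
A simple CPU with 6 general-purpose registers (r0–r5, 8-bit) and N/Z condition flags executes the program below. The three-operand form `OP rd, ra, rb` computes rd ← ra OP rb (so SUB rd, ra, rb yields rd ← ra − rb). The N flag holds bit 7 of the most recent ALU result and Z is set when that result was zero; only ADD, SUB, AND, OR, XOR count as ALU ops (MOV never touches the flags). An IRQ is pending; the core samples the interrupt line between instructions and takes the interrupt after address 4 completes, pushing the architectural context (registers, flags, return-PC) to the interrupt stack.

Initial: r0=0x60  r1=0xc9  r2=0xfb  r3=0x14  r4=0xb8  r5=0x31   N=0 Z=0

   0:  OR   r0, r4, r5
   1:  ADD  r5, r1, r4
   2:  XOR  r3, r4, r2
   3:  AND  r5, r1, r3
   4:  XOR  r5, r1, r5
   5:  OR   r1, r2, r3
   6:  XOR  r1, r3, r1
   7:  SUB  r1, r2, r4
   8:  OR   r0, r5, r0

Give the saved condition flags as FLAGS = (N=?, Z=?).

after  0: r0=0xb9 r1=0xc9 r2=0xfb r3=0x14 r4=0xb8 r5=0x31  N=1 Z=0
after  1: r0=0xb9 r1=0xc9 r2=0xfb r3=0x14 r4=0xb8 r5=0x81  N=1 Z=0
after  2: r0=0xb9 r1=0xc9 r2=0xfb r3=0x43 r4=0xb8 r5=0x81  N=0 Z=0
after  3: r0=0xb9 r1=0xc9 r2=0xfb r3=0x43 r4=0xb8 r5=0x41  N=0 Z=0
after  4: r0=0xb9 r1=0xc9 r2=0xfb r3=0x43 r4=0xb8 r5=0x88  N=1 Z=0
-- IRQ taken; context saved, return-PC = 5 --

FLAGS = (N=1, Z=0)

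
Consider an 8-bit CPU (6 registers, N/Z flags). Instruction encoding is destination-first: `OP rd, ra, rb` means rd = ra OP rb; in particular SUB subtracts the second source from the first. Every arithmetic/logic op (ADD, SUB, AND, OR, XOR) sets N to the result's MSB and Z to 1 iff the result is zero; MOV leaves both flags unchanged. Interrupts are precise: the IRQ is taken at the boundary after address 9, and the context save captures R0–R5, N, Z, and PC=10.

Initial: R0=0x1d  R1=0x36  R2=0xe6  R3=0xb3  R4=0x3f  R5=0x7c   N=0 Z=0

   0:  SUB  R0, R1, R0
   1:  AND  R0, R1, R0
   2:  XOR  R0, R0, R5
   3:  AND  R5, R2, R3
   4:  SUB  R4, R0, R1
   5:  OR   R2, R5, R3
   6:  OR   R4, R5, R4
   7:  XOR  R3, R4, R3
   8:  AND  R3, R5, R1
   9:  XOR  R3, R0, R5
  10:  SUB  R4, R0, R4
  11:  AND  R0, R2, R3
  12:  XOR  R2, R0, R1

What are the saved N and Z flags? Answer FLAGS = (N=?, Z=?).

FLAGS = (N=1, Z=0)

after  0: R0=0x19 R1=0x36 R2=0xe6 R3=0xb3 R4=0x3f R5=0x7c  N=0 Z=0
after  1: R0=0x10 R1=0x36 R2=0xe6 R3=0xb3 R4=0x3f R5=0x7c  N=0 Z=0
after  2: R0=0x6c R1=0x36 R2=0xe6 R3=0xb3 R4=0x3f R5=0x7c  N=0 Z=0
after  3: R0=0x6c R1=0x36 R2=0xe6 R3=0xb3 R4=0x3f R5=0xa2  N=1 Z=0
after  4: R0=0x6c R1=0x36 R2=0xe6 R3=0xb3 R4=0x36 R5=0xa2  N=0 Z=0
after  5: R0=0x6c R1=0x36 R2=0xb3 R3=0xb3 R4=0x36 R5=0xa2  N=1 Z=0
after  6: R0=0x6c R1=0x36 R2=0xb3 R3=0xb3 R4=0xb6 R5=0xa2  N=1 Z=0
after  7: R0=0x6c R1=0x36 R2=0xb3 R3=0x05 R4=0xb6 R5=0xa2  N=0 Z=0
after  8: R0=0x6c R1=0x36 R2=0xb3 R3=0x22 R4=0xb6 R5=0xa2  N=0 Z=0
after  9: R0=0x6c R1=0x36 R2=0xb3 R3=0xce R4=0xb6 R5=0xa2  N=1 Z=0
-- IRQ taken; context saved, return-PC = 10 --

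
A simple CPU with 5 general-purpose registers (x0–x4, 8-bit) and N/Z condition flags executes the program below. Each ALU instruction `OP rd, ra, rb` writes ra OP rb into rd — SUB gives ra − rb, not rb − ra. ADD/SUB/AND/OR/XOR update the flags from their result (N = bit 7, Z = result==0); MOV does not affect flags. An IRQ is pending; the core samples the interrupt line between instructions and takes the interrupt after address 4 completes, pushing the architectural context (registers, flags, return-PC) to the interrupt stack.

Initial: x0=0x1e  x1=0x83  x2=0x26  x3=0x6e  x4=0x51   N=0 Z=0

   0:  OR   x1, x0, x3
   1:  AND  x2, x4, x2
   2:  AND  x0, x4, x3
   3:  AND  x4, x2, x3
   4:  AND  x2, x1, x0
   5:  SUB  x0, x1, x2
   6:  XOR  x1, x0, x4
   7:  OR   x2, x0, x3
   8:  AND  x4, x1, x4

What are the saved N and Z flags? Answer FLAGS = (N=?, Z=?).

FLAGS = (N=0, Z=0)

after  0: x0=0x1e x1=0x7e x2=0x26 x3=0x6e x4=0x51  N=0 Z=0
after  1: x0=0x1e x1=0x7e x2=0x00 x3=0x6e x4=0x51  N=0 Z=1
after  2: x0=0x40 x1=0x7e x2=0x00 x3=0x6e x4=0x51  N=0 Z=0
after  3: x0=0x40 x1=0x7e x2=0x00 x3=0x6e x4=0x00  N=0 Z=1
after  4: x0=0x40 x1=0x7e x2=0x40 x3=0x6e x4=0x00  N=0 Z=0
-- IRQ taken; context saved, return-PC = 5 --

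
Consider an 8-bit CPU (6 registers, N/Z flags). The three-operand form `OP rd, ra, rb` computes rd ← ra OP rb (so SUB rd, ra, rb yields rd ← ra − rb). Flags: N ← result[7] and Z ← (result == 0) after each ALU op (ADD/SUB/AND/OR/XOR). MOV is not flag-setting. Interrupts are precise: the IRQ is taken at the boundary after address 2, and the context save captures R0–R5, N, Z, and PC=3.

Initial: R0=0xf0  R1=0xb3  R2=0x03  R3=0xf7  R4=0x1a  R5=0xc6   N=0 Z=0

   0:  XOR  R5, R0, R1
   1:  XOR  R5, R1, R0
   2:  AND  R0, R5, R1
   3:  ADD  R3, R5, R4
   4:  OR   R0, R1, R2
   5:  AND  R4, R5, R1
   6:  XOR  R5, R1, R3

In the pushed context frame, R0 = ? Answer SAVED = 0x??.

after  0: R0=0xf0 R1=0xb3 R2=0x03 R3=0xf7 R4=0x1a R5=0x43  N=0 Z=0
after  1: R0=0xf0 R1=0xb3 R2=0x03 R3=0xf7 R4=0x1a R5=0x43  N=0 Z=0
after  2: R0=0x03 R1=0xb3 R2=0x03 R3=0xf7 R4=0x1a R5=0x43  N=0 Z=0
-- IRQ taken; context saved, return-PC = 3 --

SAVED = 0x03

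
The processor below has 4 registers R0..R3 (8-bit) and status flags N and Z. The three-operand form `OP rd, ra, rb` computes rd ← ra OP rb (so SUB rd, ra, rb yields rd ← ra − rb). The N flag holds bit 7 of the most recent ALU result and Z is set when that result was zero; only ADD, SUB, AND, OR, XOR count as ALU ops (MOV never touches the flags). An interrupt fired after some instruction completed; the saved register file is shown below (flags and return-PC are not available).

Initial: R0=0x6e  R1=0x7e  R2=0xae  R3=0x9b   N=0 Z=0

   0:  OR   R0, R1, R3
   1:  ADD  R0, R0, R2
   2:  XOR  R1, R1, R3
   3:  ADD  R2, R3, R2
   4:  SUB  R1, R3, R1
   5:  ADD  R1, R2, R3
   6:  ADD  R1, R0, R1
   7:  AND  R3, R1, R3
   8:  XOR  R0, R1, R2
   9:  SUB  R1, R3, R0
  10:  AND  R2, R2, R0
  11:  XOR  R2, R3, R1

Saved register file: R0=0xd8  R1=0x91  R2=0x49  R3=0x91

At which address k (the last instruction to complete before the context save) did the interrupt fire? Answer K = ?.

K = 8

after  0: R0=0xff R1=0x7e R2=0xae R3=0x9b  N=1 Z=0
after  1: R0=0xad R1=0x7e R2=0xae R3=0x9b  N=1 Z=0
after  2: R0=0xad R1=0xe5 R2=0xae R3=0x9b  N=1 Z=0
after  3: R0=0xad R1=0xe5 R2=0x49 R3=0x9b  N=0 Z=0
after  4: R0=0xad R1=0xb6 R2=0x49 R3=0x9b  N=1 Z=0
after  5: R0=0xad R1=0xe4 R2=0x49 R3=0x9b  N=1 Z=0
after  6: R0=0xad R1=0x91 R2=0x49 R3=0x9b  N=1 Z=0
after  7: R0=0xad R1=0x91 R2=0x49 R3=0x91  N=1 Z=0
after  8: R0=0xd8 R1=0x91 R2=0x49 R3=0x91  N=1 Z=0
-- IRQ taken; context saved, return-PC = 9 --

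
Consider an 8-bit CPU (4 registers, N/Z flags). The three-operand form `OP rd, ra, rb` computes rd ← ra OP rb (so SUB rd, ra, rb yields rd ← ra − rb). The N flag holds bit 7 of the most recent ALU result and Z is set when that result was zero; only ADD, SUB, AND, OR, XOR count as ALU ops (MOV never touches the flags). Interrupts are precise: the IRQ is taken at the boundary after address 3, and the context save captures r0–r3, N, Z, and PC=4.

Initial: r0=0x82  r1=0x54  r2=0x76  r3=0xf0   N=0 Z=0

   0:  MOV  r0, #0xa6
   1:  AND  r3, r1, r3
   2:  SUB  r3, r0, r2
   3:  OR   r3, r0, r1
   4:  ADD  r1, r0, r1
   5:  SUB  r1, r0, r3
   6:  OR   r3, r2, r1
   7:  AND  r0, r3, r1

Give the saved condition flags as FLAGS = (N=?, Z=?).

after  0: r0=0xa6 r1=0x54 r2=0x76 r3=0xf0  N=0 Z=0
after  1: r0=0xa6 r1=0x54 r2=0x76 r3=0x50  N=0 Z=0
after  2: r0=0xa6 r1=0x54 r2=0x76 r3=0x30  N=0 Z=0
after  3: r0=0xa6 r1=0x54 r2=0x76 r3=0xf6  N=1 Z=0
-- IRQ taken; context saved, return-PC = 4 --

FLAGS = (N=1, Z=0)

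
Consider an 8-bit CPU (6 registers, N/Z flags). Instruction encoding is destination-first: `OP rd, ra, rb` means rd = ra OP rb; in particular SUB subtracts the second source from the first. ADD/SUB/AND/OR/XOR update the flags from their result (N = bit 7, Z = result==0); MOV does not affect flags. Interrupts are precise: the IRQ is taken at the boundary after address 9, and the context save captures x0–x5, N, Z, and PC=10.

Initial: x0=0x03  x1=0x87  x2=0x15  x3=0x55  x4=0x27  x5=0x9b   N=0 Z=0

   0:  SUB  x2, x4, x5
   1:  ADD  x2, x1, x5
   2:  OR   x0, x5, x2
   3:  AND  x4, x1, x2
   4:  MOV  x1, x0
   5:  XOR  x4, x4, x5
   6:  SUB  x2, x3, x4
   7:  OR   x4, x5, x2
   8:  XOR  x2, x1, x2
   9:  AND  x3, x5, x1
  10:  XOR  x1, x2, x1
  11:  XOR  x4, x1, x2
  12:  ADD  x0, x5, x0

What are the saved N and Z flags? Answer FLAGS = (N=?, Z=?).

after  0: x0=0x03 x1=0x87 x2=0x8c x3=0x55 x4=0x27 x5=0x9b  N=1 Z=0
after  1: x0=0x03 x1=0x87 x2=0x22 x3=0x55 x4=0x27 x5=0x9b  N=0 Z=0
after  2: x0=0xbb x1=0x87 x2=0x22 x3=0x55 x4=0x27 x5=0x9b  N=1 Z=0
after  3: x0=0xbb x1=0x87 x2=0x22 x3=0x55 x4=0x02 x5=0x9b  N=0 Z=0
after  4: x0=0xbb x1=0xbb x2=0x22 x3=0x55 x4=0x02 x5=0x9b  N=0 Z=0
after  5: x0=0xbb x1=0xbb x2=0x22 x3=0x55 x4=0x99 x5=0x9b  N=1 Z=0
after  6: x0=0xbb x1=0xbb x2=0xbc x3=0x55 x4=0x99 x5=0x9b  N=1 Z=0
after  7: x0=0xbb x1=0xbb x2=0xbc x3=0x55 x4=0xbf x5=0x9b  N=1 Z=0
after  8: x0=0xbb x1=0xbb x2=0x07 x3=0x55 x4=0xbf x5=0x9b  N=0 Z=0
after  9: x0=0xbb x1=0xbb x2=0x07 x3=0x9b x4=0xbf x5=0x9b  N=1 Z=0
-- IRQ taken; context saved, return-PC = 10 --

FLAGS = (N=1, Z=0)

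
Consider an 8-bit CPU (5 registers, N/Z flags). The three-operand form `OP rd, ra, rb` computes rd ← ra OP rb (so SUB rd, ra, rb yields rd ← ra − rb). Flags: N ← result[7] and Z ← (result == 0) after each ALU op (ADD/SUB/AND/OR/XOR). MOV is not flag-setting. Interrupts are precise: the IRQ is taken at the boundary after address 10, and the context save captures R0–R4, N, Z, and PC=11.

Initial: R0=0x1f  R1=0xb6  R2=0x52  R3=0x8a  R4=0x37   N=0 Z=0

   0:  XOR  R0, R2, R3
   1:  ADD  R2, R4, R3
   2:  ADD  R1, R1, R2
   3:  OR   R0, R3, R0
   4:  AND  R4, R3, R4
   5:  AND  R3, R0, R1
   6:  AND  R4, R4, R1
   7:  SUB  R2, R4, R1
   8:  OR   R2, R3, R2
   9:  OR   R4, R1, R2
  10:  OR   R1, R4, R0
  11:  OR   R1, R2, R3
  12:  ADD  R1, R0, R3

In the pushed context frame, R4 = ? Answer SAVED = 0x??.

SAVED = 0xff

after  0: R0=0xd8 R1=0xb6 R2=0x52 R3=0x8a R4=0x37  N=1 Z=0
after  1: R0=0xd8 R1=0xb6 R2=0xc1 R3=0x8a R4=0x37  N=1 Z=0
after  2: R0=0xd8 R1=0x77 R2=0xc1 R3=0x8a R4=0x37  N=0 Z=0
after  3: R0=0xda R1=0x77 R2=0xc1 R3=0x8a R4=0x37  N=1 Z=0
after  4: R0=0xda R1=0x77 R2=0xc1 R3=0x8a R4=0x02  N=0 Z=0
after  5: R0=0xda R1=0x77 R2=0xc1 R3=0x52 R4=0x02  N=0 Z=0
after  6: R0=0xda R1=0x77 R2=0xc1 R3=0x52 R4=0x02  N=0 Z=0
after  7: R0=0xda R1=0x77 R2=0x8b R3=0x52 R4=0x02  N=1 Z=0
after  8: R0=0xda R1=0x77 R2=0xdb R3=0x52 R4=0x02  N=1 Z=0
after  9: R0=0xda R1=0x77 R2=0xdb R3=0x52 R4=0xff  N=1 Z=0
after 10: R0=0xda R1=0xff R2=0xdb R3=0x52 R4=0xff  N=1 Z=0
-- IRQ taken; context saved, return-PC = 11 --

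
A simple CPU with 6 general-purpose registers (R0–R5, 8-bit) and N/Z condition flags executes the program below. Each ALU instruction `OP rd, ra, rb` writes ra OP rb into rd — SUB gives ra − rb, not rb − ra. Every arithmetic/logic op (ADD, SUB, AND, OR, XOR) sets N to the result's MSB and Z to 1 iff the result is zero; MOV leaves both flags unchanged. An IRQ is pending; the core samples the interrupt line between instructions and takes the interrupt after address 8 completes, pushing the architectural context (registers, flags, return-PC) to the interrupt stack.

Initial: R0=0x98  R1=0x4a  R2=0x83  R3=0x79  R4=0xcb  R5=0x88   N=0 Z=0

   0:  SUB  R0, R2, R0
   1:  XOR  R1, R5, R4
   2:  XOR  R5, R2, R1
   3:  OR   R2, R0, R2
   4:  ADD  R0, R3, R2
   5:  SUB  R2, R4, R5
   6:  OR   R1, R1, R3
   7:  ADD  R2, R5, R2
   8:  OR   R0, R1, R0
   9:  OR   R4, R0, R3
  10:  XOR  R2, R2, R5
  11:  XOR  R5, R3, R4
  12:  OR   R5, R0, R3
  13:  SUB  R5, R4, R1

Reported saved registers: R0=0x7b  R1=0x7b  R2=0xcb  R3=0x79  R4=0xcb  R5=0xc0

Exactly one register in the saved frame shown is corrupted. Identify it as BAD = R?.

BAD = R0

after  0: R0=0xeb R1=0x4a R2=0x83 R3=0x79 R4=0xcb R5=0x88  N=1 Z=0
after  1: R0=0xeb R1=0x43 R2=0x83 R3=0x79 R4=0xcb R5=0x88  N=0 Z=0
after  2: R0=0xeb R1=0x43 R2=0x83 R3=0x79 R4=0xcb R5=0xc0  N=1 Z=0
after  3: R0=0xeb R1=0x43 R2=0xeb R3=0x79 R4=0xcb R5=0xc0  N=1 Z=0
after  4: R0=0x64 R1=0x43 R2=0xeb R3=0x79 R4=0xcb R5=0xc0  N=0 Z=0
after  5: R0=0x64 R1=0x43 R2=0x0b R3=0x79 R4=0xcb R5=0xc0  N=0 Z=0
after  6: R0=0x64 R1=0x7b R2=0x0b R3=0x79 R4=0xcb R5=0xc0  N=0 Z=0
after  7: R0=0x64 R1=0x7b R2=0xcb R3=0x79 R4=0xcb R5=0xc0  N=1 Z=0
after  8: R0=0x7f R1=0x7b R2=0xcb R3=0x79 R4=0xcb R5=0xc0  N=0 Z=0
-- IRQ taken; context saved, return-PC = 9 --
mismatch: R0: reported 0x7b vs actual 0x7f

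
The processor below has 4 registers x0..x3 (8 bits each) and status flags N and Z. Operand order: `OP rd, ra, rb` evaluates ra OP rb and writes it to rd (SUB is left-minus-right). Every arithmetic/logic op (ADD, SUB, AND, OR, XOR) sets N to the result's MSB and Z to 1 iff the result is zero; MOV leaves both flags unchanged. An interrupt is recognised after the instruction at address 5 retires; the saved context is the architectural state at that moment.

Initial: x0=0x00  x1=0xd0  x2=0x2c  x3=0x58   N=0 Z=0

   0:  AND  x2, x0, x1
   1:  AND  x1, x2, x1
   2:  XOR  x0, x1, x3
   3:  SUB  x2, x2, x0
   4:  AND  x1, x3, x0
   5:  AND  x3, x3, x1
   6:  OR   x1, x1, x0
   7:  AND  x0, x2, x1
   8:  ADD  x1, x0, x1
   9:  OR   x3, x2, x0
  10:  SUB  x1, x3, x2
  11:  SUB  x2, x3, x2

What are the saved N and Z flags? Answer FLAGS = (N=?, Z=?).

FLAGS = (N=0, Z=0)

after  0: x0=0x00 x1=0xd0 x2=0x00 x3=0x58  N=0 Z=1
after  1: x0=0x00 x1=0x00 x2=0x00 x3=0x58  N=0 Z=1
after  2: x0=0x58 x1=0x00 x2=0x00 x3=0x58  N=0 Z=0
after  3: x0=0x58 x1=0x00 x2=0xa8 x3=0x58  N=1 Z=0
after  4: x0=0x58 x1=0x58 x2=0xa8 x3=0x58  N=0 Z=0
after  5: x0=0x58 x1=0x58 x2=0xa8 x3=0x58  N=0 Z=0
-- IRQ taken; context saved, return-PC = 6 --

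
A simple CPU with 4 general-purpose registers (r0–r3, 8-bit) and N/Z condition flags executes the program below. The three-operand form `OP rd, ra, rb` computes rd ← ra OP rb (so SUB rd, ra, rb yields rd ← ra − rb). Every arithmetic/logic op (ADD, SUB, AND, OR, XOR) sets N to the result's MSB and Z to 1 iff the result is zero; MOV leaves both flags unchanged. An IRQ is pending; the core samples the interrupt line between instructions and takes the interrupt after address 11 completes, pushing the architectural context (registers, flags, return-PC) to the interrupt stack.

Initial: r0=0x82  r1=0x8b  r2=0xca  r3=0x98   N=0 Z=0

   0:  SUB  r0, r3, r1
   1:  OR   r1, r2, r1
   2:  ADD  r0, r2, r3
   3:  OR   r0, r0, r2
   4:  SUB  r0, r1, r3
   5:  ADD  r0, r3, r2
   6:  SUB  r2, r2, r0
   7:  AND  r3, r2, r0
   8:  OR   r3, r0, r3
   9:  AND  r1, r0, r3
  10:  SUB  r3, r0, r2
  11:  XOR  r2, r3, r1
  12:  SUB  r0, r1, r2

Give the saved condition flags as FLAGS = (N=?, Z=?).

after  0: r0=0x0d r1=0x8b r2=0xca r3=0x98  N=0 Z=0
after  1: r0=0x0d r1=0xcb r2=0xca r3=0x98  N=1 Z=0
after  2: r0=0x62 r1=0xcb r2=0xca r3=0x98  N=0 Z=0
after  3: r0=0xea r1=0xcb r2=0xca r3=0x98  N=1 Z=0
after  4: r0=0x33 r1=0xcb r2=0xca r3=0x98  N=0 Z=0
after  5: r0=0x62 r1=0xcb r2=0xca r3=0x98  N=0 Z=0
after  6: r0=0x62 r1=0xcb r2=0x68 r3=0x98  N=0 Z=0
after  7: r0=0x62 r1=0xcb r2=0x68 r3=0x60  N=0 Z=0
after  8: r0=0x62 r1=0xcb r2=0x68 r3=0x62  N=0 Z=0
after  9: r0=0x62 r1=0x62 r2=0x68 r3=0x62  N=0 Z=0
after 10: r0=0x62 r1=0x62 r2=0x68 r3=0xfa  N=1 Z=0
after 11: r0=0x62 r1=0x62 r2=0x98 r3=0xfa  N=1 Z=0
-- IRQ taken; context saved, return-PC = 12 --

FLAGS = (N=1, Z=0)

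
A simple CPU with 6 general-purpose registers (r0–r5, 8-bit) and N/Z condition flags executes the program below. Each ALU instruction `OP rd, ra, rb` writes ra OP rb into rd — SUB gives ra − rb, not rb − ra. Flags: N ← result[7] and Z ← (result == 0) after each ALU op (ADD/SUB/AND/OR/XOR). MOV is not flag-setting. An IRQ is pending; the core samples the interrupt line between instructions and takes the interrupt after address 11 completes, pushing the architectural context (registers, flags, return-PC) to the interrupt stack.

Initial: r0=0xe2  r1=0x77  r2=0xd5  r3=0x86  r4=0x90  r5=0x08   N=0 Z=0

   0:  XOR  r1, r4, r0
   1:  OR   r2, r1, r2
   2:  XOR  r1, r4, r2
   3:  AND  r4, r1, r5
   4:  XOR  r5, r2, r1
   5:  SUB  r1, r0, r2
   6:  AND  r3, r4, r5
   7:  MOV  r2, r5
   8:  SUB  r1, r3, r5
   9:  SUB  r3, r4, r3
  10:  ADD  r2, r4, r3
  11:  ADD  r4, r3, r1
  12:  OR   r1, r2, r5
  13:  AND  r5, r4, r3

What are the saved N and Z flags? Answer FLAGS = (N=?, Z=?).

FLAGS = (N=0, Z=0)

after  0: r0=0xe2 r1=0x72 r2=0xd5 r3=0x86 r4=0x90 r5=0x08  N=0 Z=0
after  1: r0=0xe2 r1=0x72 r2=0xf7 r3=0x86 r4=0x90 r5=0x08  N=1 Z=0
after  2: r0=0xe2 r1=0x67 r2=0xf7 r3=0x86 r4=0x90 r5=0x08  N=0 Z=0
after  3: r0=0xe2 r1=0x67 r2=0xf7 r3=0x86 r4=0x00 r5=0x08  N=0 Z=1
after  4: r0=0xe2 r1=0x67 r2=0xf7 r3=0x86 r4=0x00 r5=0x90  N=1 Z=0
after  5: r0=0xe2 r1=0xeb r2=0xf7 r3=0x86 r4=0x00 r5=0x90  N=1 Z=0
after  6: r0=0xe2 r1=0xeb r2=0xf7 r3=0x00 r4=0x00 r5=0x90  N=0 Z=1
after  7: r0=0xe2 r1=0xeb r2=0x90 r3=0x00 r4=0x00 r5=0x90  N=0 Z=1
after  8: r0=0xe2 r1=0x70 r2=0x90 r3=0x00 r4=0x00 r5=0x90  N=0 Z=0
after  9: r0=0xe2 r1=0x70 r2=0x90 r3=0x00 r4=0x00 r5=0x90  N=0 Z=1
after 10: r0=0xe2 r1=0x70 r2=0x00 r3=0x00 r4=0x00 r5=0x90  N=0 Z=1
after 11: r0=0xe2 r1=0x70 r2=0x00 r3=0x00 r4=0x70 r5=0x90  N=0 Z=0
-- IRQ taken; context saved, return-PC = 12 --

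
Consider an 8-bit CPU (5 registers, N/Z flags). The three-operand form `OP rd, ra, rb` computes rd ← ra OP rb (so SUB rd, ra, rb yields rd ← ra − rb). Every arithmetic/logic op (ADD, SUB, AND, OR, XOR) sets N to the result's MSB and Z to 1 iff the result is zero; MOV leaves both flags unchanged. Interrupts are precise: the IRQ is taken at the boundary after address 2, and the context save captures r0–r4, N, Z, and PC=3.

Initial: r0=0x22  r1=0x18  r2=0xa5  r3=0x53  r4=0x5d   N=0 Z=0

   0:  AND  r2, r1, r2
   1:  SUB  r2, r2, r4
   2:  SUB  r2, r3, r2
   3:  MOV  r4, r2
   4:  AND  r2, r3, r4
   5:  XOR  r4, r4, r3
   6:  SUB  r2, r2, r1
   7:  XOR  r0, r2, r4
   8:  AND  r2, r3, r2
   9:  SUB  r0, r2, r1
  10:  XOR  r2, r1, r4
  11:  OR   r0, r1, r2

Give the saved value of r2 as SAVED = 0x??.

after  0: r0=0x22 r1=0x18 r2=0x00 r3=0x53 r4=0x5d  N=0 Z=1
after  1: r0=0x22 r1=0x18 r2=0xa3 r3=0x53 r4=0x5d  N=1 Z=0
after  2: r0=0x22 r1=0x18 r2=0xb0 r3=0x53 r4=0x5d  N=1 Z=0
-- IRQ taken; context saved, return-PC = 3 --

SAVED = 0xb0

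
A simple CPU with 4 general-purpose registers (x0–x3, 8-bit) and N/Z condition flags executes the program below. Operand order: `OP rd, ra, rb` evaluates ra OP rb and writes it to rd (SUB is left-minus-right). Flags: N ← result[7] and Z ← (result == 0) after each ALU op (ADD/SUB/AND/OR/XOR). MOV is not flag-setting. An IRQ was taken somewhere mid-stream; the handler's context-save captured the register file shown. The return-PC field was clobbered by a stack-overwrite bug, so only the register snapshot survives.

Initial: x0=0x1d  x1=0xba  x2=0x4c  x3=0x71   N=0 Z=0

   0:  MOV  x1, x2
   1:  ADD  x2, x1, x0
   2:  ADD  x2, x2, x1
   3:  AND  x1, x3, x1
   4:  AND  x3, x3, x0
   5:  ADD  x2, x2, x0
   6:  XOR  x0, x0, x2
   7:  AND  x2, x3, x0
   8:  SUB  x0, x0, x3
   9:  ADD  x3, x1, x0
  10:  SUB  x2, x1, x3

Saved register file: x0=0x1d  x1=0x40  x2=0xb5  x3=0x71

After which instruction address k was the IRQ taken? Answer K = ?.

after  0: x0=0x1d x1=0x4c x2=0x4c x3=0x71  N=0 Z=0
after  1: x0=0x1d x1=0x4c x2=0x69 x3=0x71  N=0 Z=0
after  2: x0=0x1d x1=0x4c x2=0xb5 x3=0x71  N=1 Z=0
after  3: x0=0x1d x1=0x40 x2=0xb5 x3=0x71  N=0 Z=0
-- IRQ taken; context saved, return-PC = 4 --

K = 3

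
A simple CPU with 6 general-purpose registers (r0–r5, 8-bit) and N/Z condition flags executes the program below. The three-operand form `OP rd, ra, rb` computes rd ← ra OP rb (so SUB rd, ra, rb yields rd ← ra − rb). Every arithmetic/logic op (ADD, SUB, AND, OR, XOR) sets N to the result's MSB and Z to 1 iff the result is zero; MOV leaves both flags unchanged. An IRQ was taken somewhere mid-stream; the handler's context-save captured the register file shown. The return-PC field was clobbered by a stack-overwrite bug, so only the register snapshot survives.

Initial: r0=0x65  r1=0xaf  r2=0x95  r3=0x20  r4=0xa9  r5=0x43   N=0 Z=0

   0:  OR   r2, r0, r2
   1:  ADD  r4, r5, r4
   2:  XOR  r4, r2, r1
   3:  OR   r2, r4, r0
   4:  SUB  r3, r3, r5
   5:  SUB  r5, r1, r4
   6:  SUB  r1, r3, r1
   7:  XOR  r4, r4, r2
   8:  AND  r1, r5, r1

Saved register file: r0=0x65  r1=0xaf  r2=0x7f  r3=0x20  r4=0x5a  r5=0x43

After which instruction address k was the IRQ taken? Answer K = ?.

after  0: r0=0x65 r1=0xaf r2=0xf5 r3=0x20 r4=0xa9 r5=0x43  N=1 Z=0
after  1: r0=0x65 r1=0xaf r2=0xf5 r3=0x20 r4=0xec r5=0x43  N=1 Z=0
after  2: r0=0x65 r1=0xaf r2=0xf5 r3=0x20 r4=0x5a r5=0x43  N=0 Z=0
after  3: r0=0x65 r1=0xaf r2=0x7f r3=0x20 r4=0x5a r5=0x43  N=0 Z=0
-- IRQ taken; context saved, return-PC = 4 --

K = 3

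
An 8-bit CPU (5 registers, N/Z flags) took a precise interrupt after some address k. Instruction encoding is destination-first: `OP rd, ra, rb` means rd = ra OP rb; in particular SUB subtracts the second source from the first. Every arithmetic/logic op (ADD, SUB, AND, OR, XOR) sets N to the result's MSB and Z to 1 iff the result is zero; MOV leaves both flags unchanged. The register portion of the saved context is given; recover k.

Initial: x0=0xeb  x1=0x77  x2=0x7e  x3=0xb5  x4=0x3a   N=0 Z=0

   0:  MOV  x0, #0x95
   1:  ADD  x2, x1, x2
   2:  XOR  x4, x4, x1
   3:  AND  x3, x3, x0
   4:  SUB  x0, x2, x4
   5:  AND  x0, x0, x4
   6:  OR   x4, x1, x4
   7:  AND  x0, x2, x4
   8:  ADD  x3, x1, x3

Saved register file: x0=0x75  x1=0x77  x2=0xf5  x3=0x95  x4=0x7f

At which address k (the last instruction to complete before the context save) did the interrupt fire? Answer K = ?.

after  0: x0=0x95 x1=0x77 x2=0x7e x3=0xb5 x4=0x3a  N=0 Z=0
after  1: x0=0x95 x1=0x77 x2=0xf5 x3=0xb5 x4=0x3a  N=1 Z=0
after  2: x0=0x95 x1=0x77 x2=0xf5 x3=0xb5 x4=0x4d  N=0 Z=0
after  3: x0=0x95 x1=0x77 x2=0xf5 x3=0x95 x4=0x4d  N=1 Z=0
after  4: x0=0xa8 x1=0x77 x2=0xf5 x3=0x95 x4=0x4d  N=1 Z=0
after  5: x0=0x08 x1=0x77 x2=0xf5 x3=0x95 x4=0x4d  N=0 Z=0
after  6: x0=0x08 x1=0x77 x2=0xf5 x3=0x95 x4=0x7f  N=0 Z=0
after  7: x0=0x75 x1=0x77 x2=0xf5 x3=0x95 x4=0x7f  N=0 Z=0
-- IRQ taken; context saved, return-PC = 8 --

K = 7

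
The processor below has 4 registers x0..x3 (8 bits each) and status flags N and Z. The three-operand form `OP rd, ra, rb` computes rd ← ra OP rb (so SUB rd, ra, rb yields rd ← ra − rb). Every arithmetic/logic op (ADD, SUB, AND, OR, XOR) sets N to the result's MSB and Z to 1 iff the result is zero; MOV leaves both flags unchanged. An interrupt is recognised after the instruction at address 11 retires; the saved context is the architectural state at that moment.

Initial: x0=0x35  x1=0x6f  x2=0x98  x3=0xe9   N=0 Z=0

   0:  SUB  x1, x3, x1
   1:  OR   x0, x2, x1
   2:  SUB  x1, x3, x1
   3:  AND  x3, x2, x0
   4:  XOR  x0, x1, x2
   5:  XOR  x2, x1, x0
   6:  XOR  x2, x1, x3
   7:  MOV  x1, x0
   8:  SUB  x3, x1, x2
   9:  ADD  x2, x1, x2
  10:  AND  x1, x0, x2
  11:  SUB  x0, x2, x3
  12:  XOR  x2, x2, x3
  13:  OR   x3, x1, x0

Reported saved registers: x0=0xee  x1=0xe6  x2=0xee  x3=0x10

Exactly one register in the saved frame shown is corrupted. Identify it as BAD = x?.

after  0: x0=0x35 x1=0x7a x2=0x98 x3=0xe9  N=0 Z=0
after  1: x0=0xfa x1=0x7a x2=0x98 x3=0xe9  N=1 Z=0
after  2: x0=0xfa x1=0x6f x2=0x98 x3=0xe9  N=0 Z=0
after  3: x0=0xfa x1=0x6f x2=0x98 x3=0x98  N=1 Z=0
after  4: x0=0xf7 x1=0x6f x2=0x98 x3=0x98  N=1 Z=0
after  5: x0=0xf7 x1=0x6f x2=0x98 x3=0x98  N=1 Z=0
after  6: x0=0xf7 x1=0x6f x2=0xf7 x3=0x98  N=1 Z=0
after  7: x0=0xf7 x1=0xf7 x2=0xf7 x3=0x98  N=1 Z=0
after  8: x0=0xf7 x1=0xf7 x2=0xf7 x3=0x00  N=0 Z=1
after  9: x0=0xf7 x1=0xf7 x2=0xee x3=0x00  N=1 Z=0
after 10: x0=0xf7 x1=0xe6 x2=0xee x3=0x00  N=1 Z=0
after 11: x0=0xee x1=0xe6 x2=0xee x3=0x00  N=1 Z=0
-- IRQ taken; context saved, return-PC = 12 --
mismatch: x3: reported 0x10 vs actual 0x00

BAD = x3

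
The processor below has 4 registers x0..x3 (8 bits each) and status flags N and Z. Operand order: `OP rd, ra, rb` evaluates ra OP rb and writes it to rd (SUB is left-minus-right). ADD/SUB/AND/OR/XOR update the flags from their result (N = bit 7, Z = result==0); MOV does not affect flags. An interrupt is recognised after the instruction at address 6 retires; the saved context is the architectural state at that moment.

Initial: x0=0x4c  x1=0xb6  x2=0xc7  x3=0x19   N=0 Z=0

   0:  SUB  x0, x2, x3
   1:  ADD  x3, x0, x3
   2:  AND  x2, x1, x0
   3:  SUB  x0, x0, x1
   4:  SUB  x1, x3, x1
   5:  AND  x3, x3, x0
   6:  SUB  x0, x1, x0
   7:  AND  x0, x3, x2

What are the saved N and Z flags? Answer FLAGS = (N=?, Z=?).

after  0: x0=0xae x1=0xb6 x2=0xc7 x3=0x19  N=1 Z=0
after  1: x0=0xae x1=0xb6 x2=0xc7 x3=0xc7  N=1 Z=0
after  2: x0=0xae x1=0xb6 x2=0xa6 x3=0xc7  N=1 Z=0
after  3: x0=0xf8 x1=0xb6 x2=0xa6 x3=0xc7  N=1 Z=0
after  4: x0=0xf8 x1=0x11 x2=0xa6 x3=0xc7  N=0 Z=0
after  5: x0=0xf8 x1=0x11 x2=0xa6 x3=0xc0  N=1 Z=0
after  6: x0=0x19 x1=0x11 x2=0xa6 x3=0xc0  N=0 Z=0
-- IRQ taken; context saved, return-PC = 7 --

FLAGS = (N=0, Z=0)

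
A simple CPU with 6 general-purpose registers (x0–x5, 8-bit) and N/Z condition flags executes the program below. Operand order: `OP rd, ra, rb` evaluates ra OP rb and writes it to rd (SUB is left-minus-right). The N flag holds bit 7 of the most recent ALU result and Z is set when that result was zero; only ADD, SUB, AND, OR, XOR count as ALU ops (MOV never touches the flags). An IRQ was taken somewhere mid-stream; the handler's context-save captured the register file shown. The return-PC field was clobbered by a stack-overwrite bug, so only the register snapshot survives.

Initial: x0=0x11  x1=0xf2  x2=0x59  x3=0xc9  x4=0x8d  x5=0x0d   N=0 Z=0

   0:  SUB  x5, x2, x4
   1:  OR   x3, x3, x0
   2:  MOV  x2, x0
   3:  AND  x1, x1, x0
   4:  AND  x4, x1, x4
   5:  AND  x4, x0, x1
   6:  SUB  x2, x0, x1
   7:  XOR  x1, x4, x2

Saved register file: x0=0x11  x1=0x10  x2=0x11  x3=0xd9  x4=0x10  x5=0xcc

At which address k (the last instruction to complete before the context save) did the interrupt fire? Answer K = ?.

K = 5

after  0: x0=0x11 x1=0xf2 x2=0x59 x3=0xc9 x4=0x8d x5=0xcc  N=1 Z=0
after  1: x0=0x11 x1=0xf2 x2=0x59 x3=0xd9 x4=0x8d x5=0xcc  N=1 Z=0
after  2: x0=0x11 x1=0xf2 x2=0x11 x3=0xd9 x4=0x8d x5=0xcc  N=1 Z=0
after  3: x0=0x11 x1=0x10 x2=0x11 x3=0xd9 x4=0x8d x5=0xcc  N=0 Z=0
after  4: x0=0x11 x1=0x10 x2=0x11 x3=0xd9 x4=0x00 x5=0xcc  N=0 Z=1
after  5: x0=0x11 x1=0x10 x2=0x11 x3=0xd9 x4=0x10 x5=0xcc  N=0 Z=0
-- IRQ taken; context saved, return-PC = 6 --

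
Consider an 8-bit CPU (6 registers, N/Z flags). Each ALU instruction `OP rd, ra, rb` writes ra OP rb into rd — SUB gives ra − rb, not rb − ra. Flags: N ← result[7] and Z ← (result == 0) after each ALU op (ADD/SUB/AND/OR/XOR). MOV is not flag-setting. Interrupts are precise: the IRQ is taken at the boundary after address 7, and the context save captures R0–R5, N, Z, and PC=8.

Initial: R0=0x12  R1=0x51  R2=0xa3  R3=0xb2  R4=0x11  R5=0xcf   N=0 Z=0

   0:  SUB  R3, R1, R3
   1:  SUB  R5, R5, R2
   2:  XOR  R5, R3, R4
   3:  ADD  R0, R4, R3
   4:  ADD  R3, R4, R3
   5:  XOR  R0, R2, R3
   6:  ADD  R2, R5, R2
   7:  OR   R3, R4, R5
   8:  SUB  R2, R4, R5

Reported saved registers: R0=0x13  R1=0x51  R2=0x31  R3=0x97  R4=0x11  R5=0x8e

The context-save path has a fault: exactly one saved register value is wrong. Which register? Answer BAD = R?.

BAD = R3

after  0: R0=0x12 R1=0x51 R2=0xa3 R3=0x9f R4=0x11 R5=0xcf  N=1 Z=0
after  1: R0=0x12 R1=0x51 R2=0xa3 R3=0x9f R4=0x11 R5=0x2c  N=0 Z=0
after  2: R0=0x12 R1=0x51 R2=0xa3 R3=0x9f R4=0x11 R5=0x8e  N=1 Z=0
after  3: R0=0xb0 R1=0x51 R2=0xa3 R3=0x9f R4=0x11 R5=0x8e  N=1 Z=0
after  4: R0=0xb0 R1=0x51 R2=0xa3 R3=0xb0 R4=0x11 R5=0x8e  N=1 Z=0
after  5: R0=0x13 R1=0x51 R2=0xa3 R3=0xb0 R4=0x11 R5=0x8e  N=0 Z=0
after  6: R0=0x13 R1=0x51 R2=0x31 R3=0xb0 R4=0x11 R5=0x8e  N=0 Z=0
after  7: R0=0x13 R1=0x51 R2=0x31 R3=0x9f R4=0x11 R5=0x8e  N=1 Z=0
-- IRQ taken; context saved, return-PC = 8 --
mismatch: R3: reported 0x97 vs actual 0x9f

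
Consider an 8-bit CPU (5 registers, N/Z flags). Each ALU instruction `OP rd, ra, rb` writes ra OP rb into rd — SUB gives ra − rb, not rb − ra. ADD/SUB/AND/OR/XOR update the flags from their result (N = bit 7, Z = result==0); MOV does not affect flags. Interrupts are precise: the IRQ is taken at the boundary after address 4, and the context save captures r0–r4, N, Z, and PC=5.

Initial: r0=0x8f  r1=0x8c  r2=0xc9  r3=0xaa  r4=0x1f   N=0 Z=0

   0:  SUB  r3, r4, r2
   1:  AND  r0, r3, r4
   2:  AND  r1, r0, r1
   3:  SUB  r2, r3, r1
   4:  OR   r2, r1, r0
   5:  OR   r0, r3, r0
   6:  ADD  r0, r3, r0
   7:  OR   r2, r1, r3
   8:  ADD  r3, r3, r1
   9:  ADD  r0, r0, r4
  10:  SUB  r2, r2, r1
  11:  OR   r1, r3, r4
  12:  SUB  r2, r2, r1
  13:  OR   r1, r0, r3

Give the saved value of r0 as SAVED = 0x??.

after  0: r0=0x8f r1=0x8c r2=0xc9 r3=0x56 r4=0x1f  N=0 Z=0
after  1: r0=0x16 r1=0x8c r2=0xc9 r3=0x56 r4=0x1f  N=0 Z=0
after  2: r0=0x16 r1=0x04 r2=0xc9 r3=0x56 r4=0x1f  N=0 Z=0
after  3: r0=0x16 r1=0x04 r2=0x52 r3=0x56 r4=0x1f  N=0 Z=0
after  4: r0=0x16 r1=0x04 r2=0x16 r3=0x56 r4=0x1f  N=0 Z=0
-- IRQ taken; context saved, return-PC = 5 --

SAVED = 0x16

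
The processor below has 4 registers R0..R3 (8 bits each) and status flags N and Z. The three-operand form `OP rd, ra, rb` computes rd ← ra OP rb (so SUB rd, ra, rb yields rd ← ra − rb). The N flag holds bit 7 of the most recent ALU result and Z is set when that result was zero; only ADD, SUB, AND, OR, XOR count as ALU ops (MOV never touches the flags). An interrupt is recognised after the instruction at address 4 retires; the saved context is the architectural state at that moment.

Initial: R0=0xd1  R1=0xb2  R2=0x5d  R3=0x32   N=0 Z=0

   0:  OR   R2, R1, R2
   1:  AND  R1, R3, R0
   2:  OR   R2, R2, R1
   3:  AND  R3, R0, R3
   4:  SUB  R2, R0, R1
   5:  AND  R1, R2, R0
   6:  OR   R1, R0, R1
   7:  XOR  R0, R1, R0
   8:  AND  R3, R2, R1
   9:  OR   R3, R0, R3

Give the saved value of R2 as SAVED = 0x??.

after  0: R0=0xd1 R1=0xb2 R2=0xff R3=0x32  N=1 Z=0
after  1: R0=0xd1 R1=0x10 R2=0xff R3=0x32  N=0 Z=0
after  2: R0=0xd1 R1=0x10 R2=0xff R3=0x32  N=1 Z=0
after  3: R0=0xd1 R1=0x10 R2=0xff R3=0x10  N=0 Z=0
after  4: R0=0xd1 R1=0x10 R2=0xc1 R3=0x10  N=1 Z=0
-- IRQ taken; context saved, return-PC = 5 --

SAVED = 0xc1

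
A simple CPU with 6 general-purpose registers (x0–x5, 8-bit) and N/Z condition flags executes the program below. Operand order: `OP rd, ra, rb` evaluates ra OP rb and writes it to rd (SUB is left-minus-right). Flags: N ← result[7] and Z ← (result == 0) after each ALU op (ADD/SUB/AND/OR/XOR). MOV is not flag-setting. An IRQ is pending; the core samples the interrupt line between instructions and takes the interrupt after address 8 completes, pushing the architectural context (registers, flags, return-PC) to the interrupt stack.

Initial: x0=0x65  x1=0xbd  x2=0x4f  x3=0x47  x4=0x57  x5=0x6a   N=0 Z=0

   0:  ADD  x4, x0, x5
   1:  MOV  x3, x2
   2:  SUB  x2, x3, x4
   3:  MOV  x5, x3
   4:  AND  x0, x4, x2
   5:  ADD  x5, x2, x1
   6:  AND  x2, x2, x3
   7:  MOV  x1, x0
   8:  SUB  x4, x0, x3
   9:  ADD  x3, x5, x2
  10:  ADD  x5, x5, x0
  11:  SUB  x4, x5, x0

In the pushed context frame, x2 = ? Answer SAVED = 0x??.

after  0: x0=0x65 x1=0xbd x2=0x4f x3=0x47 x4=0xcf x5=0x6a  N=1 Z=0
after  1: x0=0x65 x1=0xbd x2=0x4f x3=0x4f x4=0xcf x5=0x6a  N=1 Z=0
after  2: x0=0x65 x1=0xbd x2=0x80 x3=0x4f x4=0xcf x5=0x6a  N=1 Z=0
after  3: x0=0x65 x1=0xbd x2=0x80 x3=0x4f x4=0xcf x5=0x4f  N=1 Z=0
after  4: x0=0x80 x1=0xbd x2=0x80 x3=0x4f x4=0xcf x5=0x4f  N=1 Z=0
after  5: x0=0x80 x1=0xbd x2=0x80 x3=0x4f x4=0xcf x5=0x3d  N=0 Z=0
after  6: x0=0x80 x1=0xbd x2=0x00 x3=0x4f x4=0xcf x5=0x3d  N=0 Z=1
after  7: x0=0x80 x1=0x80 x2=0x00 x3=0x4f x4=0xcf x5=0x3d  N=0 Z=1
after  8: x0=0x80 x1=0x80 x2=0x00 x3=0x4f x4=0x31 x5=0x3d  N=0 Z=0
-- IRQ taken; context saved, return-PC = 9 --

SAVED = 0x00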